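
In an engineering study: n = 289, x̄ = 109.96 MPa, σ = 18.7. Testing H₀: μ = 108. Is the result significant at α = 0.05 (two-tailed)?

z = (109.96 - 108)/(18.7/√289) = 1.782. Since |z| ≤ 1.96, not significant at α = 0.05.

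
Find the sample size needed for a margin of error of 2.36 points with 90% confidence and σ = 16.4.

n = (z*σ/E)² = (1.645×16.4/2.36)² = 130.7 → n = 131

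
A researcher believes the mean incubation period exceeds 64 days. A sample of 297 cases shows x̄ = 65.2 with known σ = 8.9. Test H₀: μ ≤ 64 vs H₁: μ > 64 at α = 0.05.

z = 2.324. Critical value: 1.645. Reject H₀.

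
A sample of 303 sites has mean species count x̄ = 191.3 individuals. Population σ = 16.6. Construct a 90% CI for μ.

CI = x̄ ± z*(σ/√n) = 191.3 ± 1.645(16.6/√303) = 191.3 ± 1.57 = (189.73, 192.87)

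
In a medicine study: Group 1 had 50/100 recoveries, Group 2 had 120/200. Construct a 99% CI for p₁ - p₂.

p̂₁ = 0.5, p̂₂ = 0.6. Difference = -0.1. CI = (-0.257, 0.057)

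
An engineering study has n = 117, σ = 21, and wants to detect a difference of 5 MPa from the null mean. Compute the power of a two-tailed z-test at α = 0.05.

SE = σ/√n = 21/√117 = 1.941. Non-centrality λ = d/SE = 5/1.941 = 2.575. Power ≈ Φ(λ - z_{α/2}) = Φ(2.575 - 1.96) = Φ(0.615) = 0.731.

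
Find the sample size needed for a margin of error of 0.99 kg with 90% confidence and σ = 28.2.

n = (z*σ/E)² = (1.645×28.2/0.99)² = 2195.6 → n = 2196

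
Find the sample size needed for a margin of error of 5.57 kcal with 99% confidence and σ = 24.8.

n = (z*σ/E)² = (2.576×24.8/5.57)² = 131.5 → n = 132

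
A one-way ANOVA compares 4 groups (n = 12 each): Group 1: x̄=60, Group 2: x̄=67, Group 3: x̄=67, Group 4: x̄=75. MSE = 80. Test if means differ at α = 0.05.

Grand mean = 67.25. SS_between = 1353.0, MS_between = 451.0. F = 5.638, F_crit ≈ 2.816. Reject H₀.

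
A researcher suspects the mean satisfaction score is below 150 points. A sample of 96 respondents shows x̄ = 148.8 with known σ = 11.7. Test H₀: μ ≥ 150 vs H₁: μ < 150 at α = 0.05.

z = -1.005. Critical value: -1.645. Fail to reject H₀.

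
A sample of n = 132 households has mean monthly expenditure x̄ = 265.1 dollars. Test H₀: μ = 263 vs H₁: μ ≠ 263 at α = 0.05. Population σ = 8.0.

z = (x̄ - μ₀)/(σ/√n) = (265.1 - 263)/(8.0/√132) = 3.016. Critical value: ±1.96. Since |3.016| > 1.96, Reject H₀.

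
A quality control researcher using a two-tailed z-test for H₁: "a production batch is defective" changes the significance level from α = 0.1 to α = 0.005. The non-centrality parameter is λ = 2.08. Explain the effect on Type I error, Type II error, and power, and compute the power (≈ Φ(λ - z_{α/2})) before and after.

Decreasing α from 0.1 to 0.005:
• Type I error rate decreases (α is the Type I rate by definition).
• Critical value moves from z_{α/2} = 1.645 to 2.807, so power = Φ(λ - z_{α/2}) goes from Φ(2.08 - 1.645) = 0.668 to Φ(2.08 - 2.807) = 0.234.
• Type II error rate β = 1 - power therefore increases (0.332 → 0.766).
Appropriate when false positives are costly — here, scrapping a good batch — wasted material and cost for no reason.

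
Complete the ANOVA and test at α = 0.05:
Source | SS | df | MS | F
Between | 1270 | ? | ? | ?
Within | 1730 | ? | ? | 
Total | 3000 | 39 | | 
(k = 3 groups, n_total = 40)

df_between = 2, df_within = 37. MS_between = 635.0, MS_within = 46.76. F = 13.581, F_crit ≈ 3.252. Reject H₀.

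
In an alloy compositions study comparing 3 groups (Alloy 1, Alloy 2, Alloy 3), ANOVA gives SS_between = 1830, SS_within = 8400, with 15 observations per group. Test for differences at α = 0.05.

df_between = 2, df_within = 42. F = MS_between/MS_within = 915.0/200.0 = 4.575. F_crit ≈ 3.22. Reject H₀. At least one mean differs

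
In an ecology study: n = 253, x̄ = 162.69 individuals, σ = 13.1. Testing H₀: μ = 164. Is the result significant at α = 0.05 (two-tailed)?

z = (162.69 - 164)/(13.1/√253) = -1.591. Since |z| ≤ 1.96, not significant at α = 0.05.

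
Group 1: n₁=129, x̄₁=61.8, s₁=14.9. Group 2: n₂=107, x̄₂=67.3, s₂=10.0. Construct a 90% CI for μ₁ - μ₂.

Difference = -5.5. SE = √(14.9²/129 + 10.0²/107) = 1.63. CI = (-8.18, -2.82)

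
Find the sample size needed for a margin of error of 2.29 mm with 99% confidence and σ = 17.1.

n = (z*σ/E)² = (2.576×17.1/2.29)² = 370.01 → n = 371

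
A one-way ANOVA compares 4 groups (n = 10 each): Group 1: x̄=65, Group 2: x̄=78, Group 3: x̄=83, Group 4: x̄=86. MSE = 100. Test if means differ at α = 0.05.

Grand mean = 78.0. SS_between = 2580.0, MS_between = 860.0. F = 8.6, F_crit ≈ 2.866. Reject H₀.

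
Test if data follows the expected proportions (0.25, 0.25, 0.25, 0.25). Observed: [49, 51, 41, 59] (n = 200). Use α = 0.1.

Expected: [50.0, 50.0, 50.0, 50.0]. χ² = 3.28. df = 3, critical = 6.251. Fail to reject H₀.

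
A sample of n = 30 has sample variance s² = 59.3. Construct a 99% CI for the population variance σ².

df = 29. χ²_{0.005} = 52.336, χ²_{0.995} = 13.121. CI for σ² = ((n-1)s²/χ²_{α/2}, (n-1)s²/χ²_{1-α/2}) = (29·59.3/52.336, 29·59.3/13.121) = (32.86, 131.06)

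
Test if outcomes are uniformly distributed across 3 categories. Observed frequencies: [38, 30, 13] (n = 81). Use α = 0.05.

Expected = 27 each. χ² = Σ(O-E)²/E = 12.074. df = 2, critical value = 5.991. Reject H₀.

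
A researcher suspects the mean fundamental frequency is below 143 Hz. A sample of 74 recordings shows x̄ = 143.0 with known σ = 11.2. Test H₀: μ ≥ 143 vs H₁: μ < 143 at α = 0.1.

z = 0.0. Critical value: -1.28. Fail to reject H₀.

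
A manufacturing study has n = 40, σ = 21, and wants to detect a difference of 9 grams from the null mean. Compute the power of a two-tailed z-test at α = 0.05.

SE = σ/√n = 21/√40 = 3.32. Non-centrality λ = d/SE = 9/3.32 = 2.711. Power ≈ Φ(λ - z_{α/2}) = Φ(2.711 - 1.96) = Φ(0.751) = 0.774.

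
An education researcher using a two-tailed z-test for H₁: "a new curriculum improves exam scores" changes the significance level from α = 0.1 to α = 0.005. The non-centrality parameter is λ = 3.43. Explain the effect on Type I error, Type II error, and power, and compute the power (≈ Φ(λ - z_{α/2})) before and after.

Decreasing α from 0.1 to 0.005:
• Type I error rate decreases (α is the Type I rate by definition).
• Critical value moves from z_{α/2} = 1.645 to 2.807, so power = Φ(λ - z_{α/2}) goes from Φ(3.43 - 1.645) = 0.963 to Φ(3.43 - 2.807) = 0.733.
• Type II error rate β = 1 - power therefore increases (0.037 → 0.267).
Appropriate when false positives are costly — here, adopting a curriculum that gives no real benefit — disruption for nothing.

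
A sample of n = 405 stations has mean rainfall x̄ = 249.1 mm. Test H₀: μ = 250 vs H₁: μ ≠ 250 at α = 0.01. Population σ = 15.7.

z = (x̄ - μ₀)/(σ/√n) = (249.1 - 250)/(15.7/√405) = -1.154. Critical value: ±2.576. Since |-1.154| ≤ 2.576, Fail to reject H₀.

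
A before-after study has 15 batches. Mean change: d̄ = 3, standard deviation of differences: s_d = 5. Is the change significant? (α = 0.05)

t = d̄/(s_d/√n) = 3/(5/√15) = 2.324. df = 14, critical t = ±2.145. Reject H₀.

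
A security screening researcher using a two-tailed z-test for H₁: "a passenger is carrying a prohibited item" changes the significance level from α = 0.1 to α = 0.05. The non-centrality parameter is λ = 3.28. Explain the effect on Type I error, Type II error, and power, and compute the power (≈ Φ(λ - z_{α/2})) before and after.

Decreasing α from 0.1 to 0.05:
• Type I error rate decreases (α is the Type I rate by definition).
• Critical value moves from z_{α/2} = 1.645 to 1.96, so power = Φ(λ - z_{α/2}) goes from Φ(3.28 - 1.645) = 0.949 to Φ(3.28 - 1.96) = 0.907.
• Type II error rate β = 1 - power therefore increases (0.051 → 0.093).
Appropriate when false positives are costly — here, detaining an innocent passenger — delay and inconvenience.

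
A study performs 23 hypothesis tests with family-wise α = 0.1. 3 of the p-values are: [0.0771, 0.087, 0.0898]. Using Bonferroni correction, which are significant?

Bonferroni α = 0.1/23 = 0.00435. None of the given p-values are significant.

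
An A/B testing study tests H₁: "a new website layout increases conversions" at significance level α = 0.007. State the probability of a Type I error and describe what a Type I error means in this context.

P(Type I error) = α = 0.007. A Type I error is rejecting H₀ when H₀ is actually true (false positive) — here, concluding that a new website layout increases conversions when in fact this is not the case. Consequence: rolling out a layout that doesn't actually help — wasted engineering effort.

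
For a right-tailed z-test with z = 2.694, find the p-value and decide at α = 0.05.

p = P(Z > 2.694) = 1 - Φ(2.694) ≈ 0.0035. Since p < 0.05, reject H₀ (significant) at α = 0.05.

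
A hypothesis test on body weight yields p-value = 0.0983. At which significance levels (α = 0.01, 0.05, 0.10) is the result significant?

p = 0.0983. Significant at: α = 0.1.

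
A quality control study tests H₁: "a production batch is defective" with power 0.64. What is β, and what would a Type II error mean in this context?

β = 1 - power = 1 - 0.64 = 0.36. A Type II error is failing to reject H₀ when H₀ is false (false negative) — here, failing to conclude that a production batch is defective when in fact it is true. Consequence: shipping a defective batch — faulty products reach customers.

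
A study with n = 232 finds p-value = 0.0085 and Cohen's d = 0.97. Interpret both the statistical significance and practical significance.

Statistically significant (p = 0.0085 < 0.05). Cohen's d = 0.97 indicates a large effect size. Both statistical and practical significance should be considered.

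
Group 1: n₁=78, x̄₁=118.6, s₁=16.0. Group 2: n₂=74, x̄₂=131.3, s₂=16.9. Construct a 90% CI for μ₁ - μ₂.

Difference = -12.7. SE = √(16.0²/78 + 16.9²/74) = 2.672. CI = (-17.1, -8.3)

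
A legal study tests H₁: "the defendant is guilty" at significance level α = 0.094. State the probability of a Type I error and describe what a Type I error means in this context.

P(Type I error) = α = 0.094. A Type I error is rejecting H₀ when H₀ is actually true (false positive) — here, concluding that the defendant is guilty when in fact this is not the case. Consequence: convicting an innocent person.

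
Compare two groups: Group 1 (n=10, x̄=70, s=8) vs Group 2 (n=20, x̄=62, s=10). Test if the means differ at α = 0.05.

Pooled sp = 9.4. t = 2.197, df = 28. Critical t = ±2.048. Reject H₀.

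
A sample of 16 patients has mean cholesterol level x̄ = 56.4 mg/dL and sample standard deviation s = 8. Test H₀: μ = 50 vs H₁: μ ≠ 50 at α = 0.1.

t = (x̄ - μ₀)/(s/√n) = (56.4 - 50)/(8/√16) = 3.2. df = 15, critical t = ±1.753. Reject H₀.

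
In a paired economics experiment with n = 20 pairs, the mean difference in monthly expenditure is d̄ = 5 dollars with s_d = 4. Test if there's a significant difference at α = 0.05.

t = d̄/(s_d/√n) = 5/(4/√20) = 5.59. df = 19, critical t = ±2.093. Reject H₀.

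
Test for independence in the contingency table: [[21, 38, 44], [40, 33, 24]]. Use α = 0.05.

χ² = 11.983. df = 2, critical = 5.991. Reject H₀. Variables are dependent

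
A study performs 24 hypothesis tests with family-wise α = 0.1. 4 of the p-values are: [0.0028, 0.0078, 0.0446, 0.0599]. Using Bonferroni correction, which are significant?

Bonferroni α = 0.1/24 = 0.00417. Significant p-values: [0.0028]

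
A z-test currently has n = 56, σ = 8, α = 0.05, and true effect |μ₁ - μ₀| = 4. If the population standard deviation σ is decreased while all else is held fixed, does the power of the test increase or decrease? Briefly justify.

Power increases: a smaller σ shrinks the standard error σ/√n, moving the sampling distribution under H₁ further from the critical value.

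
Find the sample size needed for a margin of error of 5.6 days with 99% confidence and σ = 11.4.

n = (z*σ/E)² = (2.576×11.4/5.6)² = 27.5 → n = 28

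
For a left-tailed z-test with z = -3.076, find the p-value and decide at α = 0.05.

p = P(Z < -3.076) = Φ(-3.076) ≈ 0.001. Since p < 0.05, reject H₀ (significant) at α = 0.05.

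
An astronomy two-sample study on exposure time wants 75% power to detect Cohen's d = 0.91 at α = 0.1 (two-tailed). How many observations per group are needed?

z_{α/2} = 1.645, z_β = Φ⁻¹(0.75) = 0.674. For large effect (d = 0.91): n per group = 2(z_{α/2} + z_β)²/d² = 2(1.645 + 0.674)²/0.91² = 13.0 → 13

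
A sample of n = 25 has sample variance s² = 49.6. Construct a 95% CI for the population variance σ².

df = 24. χ²_{0.025} = 39.364, χ²_{0.975} = 12.401. CI for σ² = ((n-1)s²/χ²_{α/2}, (n-1)s²/χ²_{1-α/2}) = (24·49.6/39.364, 24·49.6/12.401) = (30.24, 95.99)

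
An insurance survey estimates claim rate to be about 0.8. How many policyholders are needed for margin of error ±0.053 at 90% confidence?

n = z²p(1-p)/E² = 1.645²×0.8×0.2/0.053² = 154.1 → n = 155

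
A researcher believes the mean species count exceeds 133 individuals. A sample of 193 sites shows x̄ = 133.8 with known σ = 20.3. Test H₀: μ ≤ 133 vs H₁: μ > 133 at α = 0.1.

z = 0.547. Critical value: 1.28. Fail to reject H₀.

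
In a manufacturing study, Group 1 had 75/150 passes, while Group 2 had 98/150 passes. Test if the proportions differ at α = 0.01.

p̂₁ = 0.5, p̂₂ = 0.653, pooled p̂ = 0.577. z = -2.688. Critical: ±2.576. Reject H₀.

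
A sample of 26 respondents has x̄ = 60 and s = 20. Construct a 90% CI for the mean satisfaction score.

CI = x̄ ± t*(s/√n) = 60 ± 1.708(20/√26) = (53.3, 66.7)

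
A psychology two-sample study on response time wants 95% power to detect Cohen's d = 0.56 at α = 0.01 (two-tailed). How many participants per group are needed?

z_{α/2} = 2.576, z_β = Φ⁻¹(0.95) = 1.645. For medium effect (d = 0.56): n per group = 2(z_{α/2} + z_β)²/d² = 2(2.576 + 1.645)²/0.56² = 113.6 → 114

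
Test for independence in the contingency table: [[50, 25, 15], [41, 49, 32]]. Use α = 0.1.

χ² = 10.226. df = 2, critical = 4.605. Reject H₀. Variables are dependent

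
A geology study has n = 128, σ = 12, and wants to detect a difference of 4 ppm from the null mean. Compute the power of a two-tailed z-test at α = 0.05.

SE = σ/√n = 12/√128 = 1.061. Non-centrality λ = d/SE = 4/1.061 = 3.771. Power ≈ Φ(λ - z_{α/2}) = Φ(3.771 - 1.96) = Φ(1.811) = 0.965.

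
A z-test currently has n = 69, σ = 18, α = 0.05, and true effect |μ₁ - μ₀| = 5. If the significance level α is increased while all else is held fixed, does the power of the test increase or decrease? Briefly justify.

Power increases: a larger α lowers the critical value, so more of the H₁ sampling distribution falls in the rejection region.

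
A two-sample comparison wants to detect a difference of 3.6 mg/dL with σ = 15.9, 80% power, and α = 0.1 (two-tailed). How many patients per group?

n per group = 2(z_α/2 + z_β)²σ²/d² = 2×(1.645 + 0.84)²×15.9²/3.6² = 240.9 → n = 241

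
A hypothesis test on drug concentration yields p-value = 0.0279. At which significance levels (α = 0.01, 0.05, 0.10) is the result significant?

p = 0.0279. Significant at: α = 0.05, 0.1.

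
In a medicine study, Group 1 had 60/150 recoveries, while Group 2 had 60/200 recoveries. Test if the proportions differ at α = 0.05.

p̂₁ = 0.4, p̂₂ = 0.3, pooled p̂ = 0.343. z = 1.95. Critical: ±1.96. Fail to reject H₀.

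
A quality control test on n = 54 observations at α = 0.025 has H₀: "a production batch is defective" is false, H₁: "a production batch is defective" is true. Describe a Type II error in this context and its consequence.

Type II error: failing to reject H₀ when it is false — concluding that a production batch is defective is not supported when in fact it is. Consequence: shipping a defective batch — faulty products reach customers.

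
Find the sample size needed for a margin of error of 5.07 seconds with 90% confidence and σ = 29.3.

n = (z*σ/E)² = (1.645×29.3/5.07)² = 90.4 → n = 91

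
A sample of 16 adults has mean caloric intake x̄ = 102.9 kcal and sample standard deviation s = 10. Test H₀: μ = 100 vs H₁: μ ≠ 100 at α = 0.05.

t = (x̄ - μ₀)/(s/√n) = (102.9 - 100)/(10/√16) = 1.16. df = 15, critical t = ±2.131. Fail to reject H₀.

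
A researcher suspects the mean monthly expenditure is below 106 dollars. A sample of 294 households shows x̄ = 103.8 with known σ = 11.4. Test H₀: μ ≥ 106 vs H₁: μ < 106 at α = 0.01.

z = -3.309. Critical value: -2.33. Reject H₀.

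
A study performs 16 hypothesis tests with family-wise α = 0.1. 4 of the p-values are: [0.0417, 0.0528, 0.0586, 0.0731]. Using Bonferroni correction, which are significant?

Bonferroni α = 0.1/16 = 0.00625. None of the given p-values are significant.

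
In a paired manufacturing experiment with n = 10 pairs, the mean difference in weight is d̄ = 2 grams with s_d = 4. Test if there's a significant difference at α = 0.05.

t = d̄/(s_d/√n) = 2/(4/√10) = 1.581. df = 9, critical t = ±2.262. Fail to reject H₀.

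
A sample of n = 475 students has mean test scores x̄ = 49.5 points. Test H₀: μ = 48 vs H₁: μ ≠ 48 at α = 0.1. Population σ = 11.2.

z = (x̄ - μ₀)/(σ/√n) = (49.5 - 48)/(11.2/√475) = 2.919. Critical value: ±1.645. Since |2.919| > 1.645, Reject H₀.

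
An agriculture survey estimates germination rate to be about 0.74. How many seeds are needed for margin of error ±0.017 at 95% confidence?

n = z²p(1-p)/E² = 1.96²×0.74×0.26/0.017² = 2557.5 → n = 2558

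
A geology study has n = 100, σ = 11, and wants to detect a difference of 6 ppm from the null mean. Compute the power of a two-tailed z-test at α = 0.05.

SE = σ/√n = 11/√100 = 1.1. Non-centrality λ = d/SE = 6/1.1 = 5.455. Power ≈ Φ(λ - z_{α/2}) = Φ(5.455 - 1.96) = Φ(3.495) = 1.0.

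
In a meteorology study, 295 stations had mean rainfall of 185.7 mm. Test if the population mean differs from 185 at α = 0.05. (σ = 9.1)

z = (x̄ - μ₀)/(σ/√n) = (185.7 - 185)/(9.1/√295) = 1.321. Critical value: ±1.96. Since |1.321| ≤ 1.96, Fail to reject H₀.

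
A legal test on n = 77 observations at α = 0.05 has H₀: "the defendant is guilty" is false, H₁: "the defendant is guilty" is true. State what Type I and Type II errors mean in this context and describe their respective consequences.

Type I (false positive): concluding that the defendant is guilty when it is not — convicting an innocent person. Type II (false negative): failing to conclude that the defendant is guilty when it is — acquitting a guilty person. Which is costlier depends on domain priorities and is a judgement call rather than a statistical fact.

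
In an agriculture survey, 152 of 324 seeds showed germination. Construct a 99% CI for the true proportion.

p̂ = 0.469. CI = p̂ ± z*√(p̂(1-p̂)/n) = (0.398, 0.541)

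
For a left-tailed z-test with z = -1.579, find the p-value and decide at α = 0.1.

p = P(Z < -1.579) = Φ(-1.579) ≈ 0.0572. Since p < 0.1, reject H₀ (significant) at α = 0.1.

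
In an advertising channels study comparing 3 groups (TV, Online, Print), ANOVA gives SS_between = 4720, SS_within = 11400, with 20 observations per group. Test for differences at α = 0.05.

df_between = 2, df_within = 57. F = MS_between/MS_within = 2360.0/200.0 = 11.8. F_crit ≈ 3.159. Reject H₀. At least one mean differs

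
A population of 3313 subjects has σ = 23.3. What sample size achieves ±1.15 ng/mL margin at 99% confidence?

Without FPC: n₀ = (2.576×23.3/1.15)² = 2724.005. With FPC: n = n₀N/(n₀+N-1) = 1495.1 → n = 1496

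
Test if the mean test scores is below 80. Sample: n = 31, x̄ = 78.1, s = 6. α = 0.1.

t = (78.1 - 80)/(6/√31) = -1.763, df = 30. Critical t = -1.31. Reject H₀.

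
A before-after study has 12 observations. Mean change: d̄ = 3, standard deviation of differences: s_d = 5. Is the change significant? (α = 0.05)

t = d̄/(s_d/√n) = 3/(5/√12) = 2.078. df = 11, critical t = ±2.201. Fail to reject H₀.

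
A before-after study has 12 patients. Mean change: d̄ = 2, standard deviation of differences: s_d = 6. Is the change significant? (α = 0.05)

t = d̄/(s_d/√n) = 2/(6/√12) = 1.155. df = 11, critical t = ±2.201. Fail to reject H₀.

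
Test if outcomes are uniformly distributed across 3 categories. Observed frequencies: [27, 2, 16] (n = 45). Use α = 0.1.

Expected = 15 each. χ² = Σ(O-E)²/E = 20.933. df = 2, critical value = 4.605. Reject H₀.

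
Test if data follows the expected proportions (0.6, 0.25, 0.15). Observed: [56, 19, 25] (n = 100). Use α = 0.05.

Expected: [60.0, 25.0, 15.0]. χ² = 8.373. df = 2, critical = 5.991. Reject H₀.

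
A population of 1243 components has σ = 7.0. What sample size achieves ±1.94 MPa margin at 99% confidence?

Without FPC: n₀ = (2.576×7.0/1.94)² = 86.394. With FPC: n = n₀N/(n₀+N-1) = 80.8 → n = 81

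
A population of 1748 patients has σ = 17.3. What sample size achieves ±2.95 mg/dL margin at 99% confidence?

Without FPC: n₀ = (2.576×17.3/2.95)² = 228.213. With FPC: n = n₀N/(n₀+N-1) = 202.0 → n = 202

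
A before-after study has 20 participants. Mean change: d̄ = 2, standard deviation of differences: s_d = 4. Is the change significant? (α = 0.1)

t = d̄/(s_d/√n) = 2/(4/√20) = 2.236. df = 19, critical t = ±1.729. Reject H₀.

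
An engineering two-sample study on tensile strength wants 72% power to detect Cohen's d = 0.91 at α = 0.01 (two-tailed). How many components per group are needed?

z_{α/2} = 2.576, z_β = Φ⁻¹(0.72) = 0.583. For large effect (d = 0.91): n per group = 2(z_{α/2} + z_β)²/d² = 2(2.576 + 0.583)²/0.91² = 24.1 → 25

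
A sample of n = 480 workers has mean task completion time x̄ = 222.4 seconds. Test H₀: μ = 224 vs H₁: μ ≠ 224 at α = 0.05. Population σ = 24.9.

z = (x̄ - μ₀)/(σ/√n) = (222.4 - 224)/(24.9/√480) = -1.408. Critical value: ±1.96. Since |-1.408| ≤ 1.96, Fail to reject H₀.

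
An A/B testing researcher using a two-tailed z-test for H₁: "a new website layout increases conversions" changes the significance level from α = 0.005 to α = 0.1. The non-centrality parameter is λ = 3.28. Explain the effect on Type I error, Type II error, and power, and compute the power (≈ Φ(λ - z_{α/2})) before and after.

Increasing α from 0.005 to 0.1:
• Type I error rate increases (α is the Type I rate by definition).
• Critical value moves from z_{α/2} = 2.807 to 1.645, so power = Φ(λ - z_{α/2}) goes from Φ(3.28 - 2.807) = 0.682 to Φ(3.28 - 1.645) = 0.949.
• Type II error rate β = 1 - power therefore decreases (0.318 → 0.051).
Appropriate when false negatives are costly — here, discarding a layout that would have improved conversions — lost revenue.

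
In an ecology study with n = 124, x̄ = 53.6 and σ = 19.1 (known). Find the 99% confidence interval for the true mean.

CI = x̄ ± z*(σ/√n) = 53.6 ± 2.576(19.1/√124) = 53.6 ± 4.42 = (49.18, 58.02)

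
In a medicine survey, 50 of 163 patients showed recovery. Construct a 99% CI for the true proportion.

p̂ = 0.307. CI = p̂ ± z*√(p̂(1-p̂)/n) = (0.214, 0.4)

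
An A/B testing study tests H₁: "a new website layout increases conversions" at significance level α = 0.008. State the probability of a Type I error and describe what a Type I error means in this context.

P(Type I error) = α = 0.008. A Type I error is rejecting H₀ when H₀ is actually true (false positive) — here, concluding that a new website layout increases conversions when in fact this is not the case. Consequence: rolling out a layout that doesn't actually help — wasted engineering effort.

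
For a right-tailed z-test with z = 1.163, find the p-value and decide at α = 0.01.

p = P(Z > 1.163) = 1 - Φ(1.163) ≈ 0.1224. Since p ≥ 0.01, fail to reject H₀ (not significant) at α = 0.01.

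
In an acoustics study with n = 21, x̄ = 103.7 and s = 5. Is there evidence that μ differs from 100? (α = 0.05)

t = (x̄ - μ₀)/(s/√n) = (103.7 - 100)/(5/√21) = 3.391. df = 20, critical t = ±2.086. Reject H₀.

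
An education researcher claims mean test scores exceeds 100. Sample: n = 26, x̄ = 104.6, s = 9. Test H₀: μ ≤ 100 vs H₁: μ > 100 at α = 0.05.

t = (104.6 - 100)/(9/√26) = 2.606, df = 25. Critical t = 1.708. Reject H₀.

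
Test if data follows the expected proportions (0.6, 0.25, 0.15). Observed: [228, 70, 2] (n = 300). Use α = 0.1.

Expected: [180.0, 75.0, 45.0]. χ² = 54.222. df = 2, critical = 4.605. Reject H₀.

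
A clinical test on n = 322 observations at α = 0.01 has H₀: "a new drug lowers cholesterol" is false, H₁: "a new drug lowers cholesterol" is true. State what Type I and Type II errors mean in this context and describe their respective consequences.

Type I (false positive): concluding that a new drug lowers cholesterol when it is not — approving an ineffective drug — patients take a useless medication and may skip effective alternatives. Type II (false negative): failing to conclude that a new drug lowers cholesterol when it is — shelving an effective drug — patients miss out on a treatment that would have helped. Which is costlier depends on domain priorities and is a judgement call rather than a statistical fact.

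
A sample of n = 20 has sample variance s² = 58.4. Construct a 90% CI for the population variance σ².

df = 19. χ²_{0.05} = 30.144, χ²_{0.95} = 10.117. CI for σ² = ((n-1)s²/χ²_{α/2}, (n-1)s²/χ²_{1-α/2}) = (19·58.4/30.144, 19·58.4/10.117) = (36.81, 109.68)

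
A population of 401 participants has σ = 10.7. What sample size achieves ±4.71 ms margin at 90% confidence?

Without FPC: n₀ = (1.645×10.7/4.71)² = 13.966. With FPC: n = n₀N/(n₀+N-1) = 13.5 → n = 14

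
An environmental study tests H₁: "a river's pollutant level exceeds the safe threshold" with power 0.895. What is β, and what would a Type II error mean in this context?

β = 1 - power = 1 - 0.895 = 0.105. A Type II error is failing to reject H₀ when H₀ is false (false negative) — here, failing to conclude that a river's pollutant level exceeds the safe threshold when in fact it is true. Consequence: allowing unsafe pollution to continue.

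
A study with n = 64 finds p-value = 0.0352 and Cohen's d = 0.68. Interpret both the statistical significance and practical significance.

Statistically significant (p = 0.0352 < 0.05). Cohen's d = 0.68 indicates a medium effect size. Both statistical and practical significance should be considered.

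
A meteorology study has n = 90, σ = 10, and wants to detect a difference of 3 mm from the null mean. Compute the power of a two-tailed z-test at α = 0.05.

SE = σ/√n = 10/√90 = 1.054. Non-centrality λ = d/SE = 3/1.054 = 2.846. Power ≈ Φ(λ - z_{α/2}) = Φ(2.846 - 1.96) = Φ(0.886) = 0.812.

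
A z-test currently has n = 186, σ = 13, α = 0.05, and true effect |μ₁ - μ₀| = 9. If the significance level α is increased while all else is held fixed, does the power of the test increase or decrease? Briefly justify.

Power increases: a larger α lowers the critical value, so more of the H₁ sampling distribution falls in the rejection region.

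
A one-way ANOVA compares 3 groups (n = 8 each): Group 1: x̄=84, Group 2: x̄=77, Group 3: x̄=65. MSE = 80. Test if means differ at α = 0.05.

Grand mean = 75.33. SS_between = 1477.33, MS_between = 738.67. F = 9.233, F_crit ≈ 3.467. Reject H₀.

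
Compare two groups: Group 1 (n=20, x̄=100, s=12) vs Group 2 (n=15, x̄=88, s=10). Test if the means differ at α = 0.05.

Pooled sp = 11.2. t = 3.138, df = 33. Critical t = ±2.035. Reject H₀.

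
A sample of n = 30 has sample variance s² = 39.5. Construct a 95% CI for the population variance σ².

df = 29. χ²_{0.025} = 45.722, χ²_{0.975} = 16.047. CI for σ² = ((n-1)s²/χ²_{α/2}, (n-1)s²/χ²_{1-α/2}) = (29·39.5/45.722, 29·39.5/16.047) = (25.05, 71.38)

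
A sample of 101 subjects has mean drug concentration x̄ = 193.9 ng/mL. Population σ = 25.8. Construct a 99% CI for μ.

CI = x̄ ± z*(σ/√n) = 193.9 ± 2.576(25.8/√101) = 193.9 ± 6.61 = (187.29, 200.51)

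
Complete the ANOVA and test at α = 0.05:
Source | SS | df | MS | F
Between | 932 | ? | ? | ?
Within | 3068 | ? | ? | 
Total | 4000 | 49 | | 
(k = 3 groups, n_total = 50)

df_between = 2, df_within = 47. MS_between = 466.0, MS_within = 65.28. F = 7.139, F_crit ≈ 3.195. Reject H₀.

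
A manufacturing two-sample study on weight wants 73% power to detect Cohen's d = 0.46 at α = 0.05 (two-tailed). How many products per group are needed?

z_{α/2} = 1.96, z_β = Φ⁻¹(0.73) = 0.613. For small effect (d = 0.46): n per group = 2(z_{α/2} + z_β)²/d² = 2(1.96 + 0.613)²/0.46² = 62.6 → 63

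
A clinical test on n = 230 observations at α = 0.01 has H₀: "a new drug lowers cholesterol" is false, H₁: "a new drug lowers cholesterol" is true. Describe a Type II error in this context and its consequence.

Type II error: failing to reject H₀ when it is false — concluding that a new drug lowers cholesterol is not supported when in fact it is. Consequence: shelving an effective drug — patients miss out on a treatment that would have helped.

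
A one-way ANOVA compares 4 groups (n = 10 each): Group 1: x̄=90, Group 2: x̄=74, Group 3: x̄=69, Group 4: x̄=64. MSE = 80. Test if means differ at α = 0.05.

Grand mean = 74.25. SS_between = 3807.5, MS_between = 1269.17. F = 15.865, F_crit ≈ 2.866. Reject H₀.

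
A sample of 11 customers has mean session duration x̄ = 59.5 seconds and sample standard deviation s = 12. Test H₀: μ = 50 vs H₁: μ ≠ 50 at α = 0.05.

t = (x̄ - μ₀)/(s/√n) = (59.5 - 50)/(12/√11) = 2.626. df = 10, critical t = ±2.228. Reject H₀.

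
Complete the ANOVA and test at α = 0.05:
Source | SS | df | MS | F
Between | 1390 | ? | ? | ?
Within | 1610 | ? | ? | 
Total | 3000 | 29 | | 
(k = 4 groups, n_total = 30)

df_between = 3, df_within = 26. MS_between = 463.33, MS_within = 61.92. F = 7.482, F_crit ≈ 2.975. Reject H₀.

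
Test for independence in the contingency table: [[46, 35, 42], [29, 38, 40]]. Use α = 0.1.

χ² = 2.927. df = 2, critical = 4.605. Fail to reject H₀. No evidence of dependence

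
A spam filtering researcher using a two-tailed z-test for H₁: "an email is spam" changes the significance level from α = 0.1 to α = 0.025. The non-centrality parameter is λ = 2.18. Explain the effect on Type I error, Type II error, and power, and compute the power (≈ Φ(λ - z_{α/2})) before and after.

Decreasing α from 0.1 to 0.025:
• Type I error rate decreases (α is the Type I rate by definition).
• Critical value moves from z_{α/2} = 1.645 to 2.241, so power = Φ(λ - z_{α/2}) goes from Φ(2.18 - 1.645) = 0.704 to Φ(2.18 - 2.241) = 0.476.
• Type II error rate β = 1 - power therefore increases (0.296 → 0.524).
Appropriate when false positives are costly — here, a legitimate email is sent to the spam folder and the user misses it.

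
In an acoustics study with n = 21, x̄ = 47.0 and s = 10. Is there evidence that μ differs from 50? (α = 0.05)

t = (x̄ - μ₀)/(s/√n) = (47.0 - 50)/(10/√21) = -1.375. df = 20, critical t = ±2.086. Fail to reject H₀.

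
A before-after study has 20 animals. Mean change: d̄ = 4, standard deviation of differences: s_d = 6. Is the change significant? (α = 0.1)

t = d̄/(s_d/√n) = 4/(6/√20) = 2.981. df = 19, critical t = ±1.729. Reject H₀.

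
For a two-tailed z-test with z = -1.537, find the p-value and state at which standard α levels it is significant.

p = 2·P(Z > |-1.537|) = 2·(1 - Φ(1.537)) ≈ 0.1243. Not significant at any standard level.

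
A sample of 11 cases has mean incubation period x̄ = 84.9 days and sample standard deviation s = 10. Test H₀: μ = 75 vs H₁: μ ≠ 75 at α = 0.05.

t = (x̄ - μ₀)/(s/√n) = (84.9 - 75)/(10/√11) = 3.283. df = 10, critical t = ±2.228. Reject H₀.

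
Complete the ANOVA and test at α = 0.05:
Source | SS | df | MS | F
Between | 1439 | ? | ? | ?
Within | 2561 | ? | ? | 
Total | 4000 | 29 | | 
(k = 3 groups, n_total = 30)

df_between = 2, df_within = 27. MS_between = 719.5, MS_within = 94.85. F = 7.586, F_crit ≈ 3.354. Reject H₀.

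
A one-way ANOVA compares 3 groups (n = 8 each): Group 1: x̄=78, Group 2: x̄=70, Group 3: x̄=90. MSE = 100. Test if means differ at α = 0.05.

Grand mean = 79.33. SS_between = 1621.33, MS_between = 810.67. F = 8.107, F_crit ≈ 3.467. Reject H₀.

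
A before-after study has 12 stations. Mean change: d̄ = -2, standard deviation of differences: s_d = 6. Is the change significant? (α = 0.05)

t = d̄/(s_d/√n) = -2/(6/√12) = -1.155. df = 11, critical t = ±2.201. Fail to reject H₀.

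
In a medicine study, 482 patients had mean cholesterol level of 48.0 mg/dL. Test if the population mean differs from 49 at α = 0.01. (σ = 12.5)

z = (x̄ - μ₀)/(σ/√n) = (48.0 - 49)/(12.5/√482) = -1.756. Critical value: ±2.576. Since |-1.756| ≤ 2.576, Fail to reject H₀.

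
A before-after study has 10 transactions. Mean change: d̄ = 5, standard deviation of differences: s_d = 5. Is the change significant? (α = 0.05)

t = d̄/(s_d/√n) = 5/(5/√10) = 3.162. df = 9, critical t = ±2.262. Reject H₀.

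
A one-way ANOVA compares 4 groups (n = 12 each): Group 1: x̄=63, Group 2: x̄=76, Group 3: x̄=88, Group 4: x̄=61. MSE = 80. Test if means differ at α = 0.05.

Grand mean = 72.0. SS_between = 5688.0, MS_between = 1896.0. F = 23.7, F_crit ≈ 2.816. Reject H₀.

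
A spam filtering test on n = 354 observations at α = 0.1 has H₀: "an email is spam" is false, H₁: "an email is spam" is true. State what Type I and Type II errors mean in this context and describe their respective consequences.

Type I (false positive): concluding that an email is spam when it is not — a legitimate email is sent to the spam folder and the user misses it. Type II (false negative): failing to conclude that an email is spam when it is — a spam email lands in the inbox. Which is costlier depends on domain priorities and is a judgement call rather than a statistical fact.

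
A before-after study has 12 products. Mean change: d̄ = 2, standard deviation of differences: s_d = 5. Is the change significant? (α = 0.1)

t = d̄/(s_d/√n) = 2/(5/√12) = 1.386. df = 11, critical t = ±1.796. Fail to reject H₀.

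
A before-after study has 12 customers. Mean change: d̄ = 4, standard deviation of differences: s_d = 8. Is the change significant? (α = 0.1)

t = d̄/(s_d/√n) = 4/(8/√12) = 1.732. df = 11, critical t = ±1.796. Fail to reject H₀.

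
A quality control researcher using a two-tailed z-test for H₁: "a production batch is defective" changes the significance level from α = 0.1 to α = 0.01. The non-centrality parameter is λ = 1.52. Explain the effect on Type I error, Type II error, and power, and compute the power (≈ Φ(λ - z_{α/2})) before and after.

Decreasing α from 0.1 to 0.01:
• Type I error rate decreases (α is the Type I rate by definition).
• Critical value moves from z_{α/2} = 1.645 to 2.576, so power = Φ(λ - z_{α/2}) goes from Φ(1.52 - 1.645) = 0.45 to Φ(1.52 - 2.576) = 0.145.
• Type II error rate β = 1 - power therefore increases (0.55 → 0.855).
Appropriate when false positives are costly — here, scrapping a good batch — wasted material and cost for no reason.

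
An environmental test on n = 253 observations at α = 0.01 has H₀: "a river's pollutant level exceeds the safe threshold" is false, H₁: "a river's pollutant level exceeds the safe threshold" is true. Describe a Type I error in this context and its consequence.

Type I error: rejecting H₀ when it is true — concluding that a river's pollutant level exceeds the safe threshold when in fact it is not. Consequence: shutting down a compliant factory unnecessarily.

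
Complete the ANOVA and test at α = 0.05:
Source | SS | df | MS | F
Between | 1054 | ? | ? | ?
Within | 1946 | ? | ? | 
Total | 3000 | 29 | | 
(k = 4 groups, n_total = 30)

df_between = 3, df_within = 26. MS_between = 351.33, MS_within = 74.85. F = 4.694, F_crit ≈ 2.975. Reject H₀.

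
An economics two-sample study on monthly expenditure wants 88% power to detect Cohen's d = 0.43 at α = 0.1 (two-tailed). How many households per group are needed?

z_{α/2} = 1.645, z_β = Φ⁻¹(0.88) = 1.175. For small effect (d = 0.43): n per group = 2(z_{α/2} + z_β)²/d² = 2(1.645 + 1.175)²/0.43² = 86.02 → 87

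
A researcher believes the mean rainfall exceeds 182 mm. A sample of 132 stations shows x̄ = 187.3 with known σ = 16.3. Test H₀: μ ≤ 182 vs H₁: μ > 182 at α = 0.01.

z = 3.736. Critical value: 2.33. Reject H₀.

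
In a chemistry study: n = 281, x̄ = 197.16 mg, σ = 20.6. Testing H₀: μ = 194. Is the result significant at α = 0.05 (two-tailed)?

z = (197.16 - 194)/(20.6/√281) = 2.571. Since |z| > 1.96, significant at α = 0.05.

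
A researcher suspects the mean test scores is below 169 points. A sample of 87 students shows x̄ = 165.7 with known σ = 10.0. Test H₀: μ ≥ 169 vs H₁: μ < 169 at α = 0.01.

z = -3.078. Critical value: -2.33. Reject H₀.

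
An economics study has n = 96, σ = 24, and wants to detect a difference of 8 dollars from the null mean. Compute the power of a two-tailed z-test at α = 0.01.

SE = σ/√n = 24/√96 = 2.449. Non-centrality λ = d/SE = 8/2.449 = 3.266. Power ≈ Φ(λ - z_{α/2}) = Φ(3.266 - 2.576) = Φ(0.69) = 0.755.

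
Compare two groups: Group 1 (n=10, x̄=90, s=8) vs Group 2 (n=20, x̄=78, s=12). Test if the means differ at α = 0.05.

Pooled sp = 10.88. t = 2.849, df = 28. Critical t = ±2.048. Reject H₀.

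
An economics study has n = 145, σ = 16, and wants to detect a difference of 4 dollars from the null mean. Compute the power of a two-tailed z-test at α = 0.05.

SE = σ/√n = 16/√145 = 1.329. Non-centrality λ = d/SE = 4/1.329 = 3.01. Power ≈ Φ(λ - z_{α/2}) = Φ(3.01 - 1.96) = Φ(1.05) = 0.853.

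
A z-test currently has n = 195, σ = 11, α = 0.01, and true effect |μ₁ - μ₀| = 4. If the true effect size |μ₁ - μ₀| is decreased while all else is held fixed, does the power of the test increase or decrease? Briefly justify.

Power decreases: a smaller true effect decreases the non-centrality λ = |μ₁ - μ₀|/(σ/√n).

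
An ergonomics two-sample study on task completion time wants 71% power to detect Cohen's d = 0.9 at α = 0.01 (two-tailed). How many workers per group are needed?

z_{α/2} = 2.576, z_β = Φ⁻¹(0.71) = 0.553. For large effect (d = 0.9): n per group = 2(z_{α/2} + z_β)²/d² = 2(2.576 + 0.553)²/0.9² = 24.2 → 25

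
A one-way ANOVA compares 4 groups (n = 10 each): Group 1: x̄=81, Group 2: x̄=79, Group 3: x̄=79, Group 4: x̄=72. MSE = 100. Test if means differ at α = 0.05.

Grand mean = 77.75. SS_between = 467.5, MS_between = 155.83. F = 1.558, F_crit ≈ 2.866. Fail to reject H₀.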